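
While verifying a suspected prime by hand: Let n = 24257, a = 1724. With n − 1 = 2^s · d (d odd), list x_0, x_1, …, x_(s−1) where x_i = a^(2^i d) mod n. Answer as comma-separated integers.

18107, 5837, 13741, 22850, 14832, 1491

n − 1 = 24256 = 2^6 · 379, so s = 6 and d = 379.
x_0 = 1724^379 mod 24257 = 18107.
x_1 = 18107^2 mod 24257 = 5837.
x_2 = 5837^2 mod 24257 = 13741.
x_3 = 13741^2 mod 24257 = 22850.
x_4 = 22850^2 mod 24257 = 14832.
x_5 = 14832^2 mod 24257 = 1491.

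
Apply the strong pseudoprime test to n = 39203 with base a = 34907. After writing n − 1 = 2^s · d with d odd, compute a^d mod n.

21708

n − 1 = 39202 = 2^1 · 19601, so s = 1 and d = 19601.
34907^19601 mod 39203 = 21708.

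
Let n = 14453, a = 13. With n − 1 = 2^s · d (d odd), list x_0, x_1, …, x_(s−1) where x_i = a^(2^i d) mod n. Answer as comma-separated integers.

332, 9053

n − 1 = 14452 = 2^2 · 3613, so s = 2 and d = 3613.
x_0 = 13^3613 mod 14453 = 332.
x_1 = 332^2 mod 14453 = 9053.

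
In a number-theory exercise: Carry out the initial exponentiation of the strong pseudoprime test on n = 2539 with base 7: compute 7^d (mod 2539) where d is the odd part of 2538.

n − 1 = 2538 = 2^1 · 1269, so s = 1 and d = 1269.
7^1269 mod 2539 = 1.

1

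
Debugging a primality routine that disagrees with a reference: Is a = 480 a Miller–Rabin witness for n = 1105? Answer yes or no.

n − 1 = 1104 = 2^4 · 69, so s = 4 and d = 69.
Repeated squaring mod 1105: 480^1 ≡ 480, 480^2 ≡ 560, 480^4 ≡ 885, 480^8 ≡ 885, 480^16 ≡ 885, 480^32 ≡ 885, 480^64 ≡ 885.
69 = 64 + 4 + 1, so 480^69 ≡ 885·885·480 ≡ 480 (mod 1105).
x_0 = 480^69 mod 1105 = 480.
x_0 is neither 1 nor 1104, so continue squaring.
x_1 = 480^2 mod 1105 = 560.
x_2 = 560^2 mod 1105 = 885.
x_3 = 885^2 mod 1105 = 885.
Reached i = s−1 = 3 without hitting −1: 480 is a Miller–Rabin witness and 1105 is composite.

yes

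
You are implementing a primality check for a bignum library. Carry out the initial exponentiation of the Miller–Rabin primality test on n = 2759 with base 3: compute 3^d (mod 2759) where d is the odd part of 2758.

n − 1 = 2758 = 2^1 · 1379, so s = 1 and d = 1379.
3^1379 mod 2759 = 207.

207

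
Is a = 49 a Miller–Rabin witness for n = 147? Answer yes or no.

n − 1 = 146 = 2^1 · 73, so s = 1 and d = 73.
x_0 = 49^73 mod 147 = 49.
x_0 ∉ {1, 146} and s = 1, so 49 is a Miller–Rabin witness and 147 is composite.

yes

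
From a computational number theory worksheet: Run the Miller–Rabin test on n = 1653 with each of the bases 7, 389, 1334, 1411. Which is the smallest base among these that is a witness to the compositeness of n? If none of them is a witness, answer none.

7

n − 1 = 1652 = 2^2 · 413, so s = 2 and d = 413.
Base 7: x_0 = 7^413 mod 1653 = 1132. x_0 is neither 1 nor 1652, so continue squaring. x_1 = 1132^2 mod 1653 = 349. Reached i = s−1 = 1 without hitting −1: 7 is a Miller–Rabin witness and 1653 is composite.
Base 389: x_0 = 389^413 mod 1653 = 302. x_0 is neither 1 nor 1652, so continue squaring. x_1 = 302^2 mod 1653 = 289. Reached i = s−1 = 1 without hitting −1: 389 is a Miller–Rabin witness and 1653 is composite.
Base 1334: x_0 = 1334^413 mod 1653 = 290. x_0 is neither 1 nor 1652, so continue squaring. x_1 = 290^2 mod 1653 = 1450. Reached i = s−1 = 1 without hitting −1: 1334 is a Miller–Rabin witness and 1653 is composite.
Base 1411: x_0 = 1411^413 mod 1653 = 916. x_0 is neither 1 nor 1652, so continue squaring. x_1 = 916^2 mod 1653 = 985. Reached i = s−1 = 1 without hitting −1: 1411 is a Miller–Rabin witness and 1653 is composite.
The smallest witness among the given bases is 7.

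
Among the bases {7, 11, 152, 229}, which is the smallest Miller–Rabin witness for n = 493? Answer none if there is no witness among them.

7

n − 1 = 492 = 2^2 · 123, so s = 2 and d = 123.
Base 7: x_0 = 7^123 mod 493 = 371. x_0 is neither 1 nor 492, so continue squaring. x_1 = 371^2 mod 493 = 94. Reached i = s−1 = 1 without hitting −1: 7 is a Miller–Rabin witness and 493 is composite.
Base 11: x_0 = 11^123 mod 493 = 97. x_0 is neither 1 nor 492, so continue squaring. x_1 = 97^2 mod 493 = 42. Reached i = s−1 = 1 without hitting −1: 11 is a Miller–Rabin witness and 493 is composite.
Base 152: x_0 = 152^123 mod 493 = 458. x_0 is neither 1 nor 492, so continue squaring. x_1 = 458^2 mod 493 = 239. Reached i = s−1 = 1 without hitting −1: 152 is a Miller–Rabin witness and 493 is composite.
Base 229: x_0 = 229^123 mod 493 = 478. x_0 is neither 1 nor 492, so continue squaring. x_1 = 478^2 mod 493 = 225. Reached i = s−1 = 1 without hitting −1: 229 is a Miller–Rabin witness and 493 is composite.
The smallest witness among the given bases is 7.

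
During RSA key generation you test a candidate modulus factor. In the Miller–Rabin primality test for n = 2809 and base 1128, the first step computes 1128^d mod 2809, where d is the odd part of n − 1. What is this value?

266

n − 1 = 2808 = 2^3 · 351, so s = 3 and d = 351.
1128^351 mod 2809 = 266.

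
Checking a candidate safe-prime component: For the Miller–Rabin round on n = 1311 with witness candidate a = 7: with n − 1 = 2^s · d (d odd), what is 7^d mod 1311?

1261

n − 1 = 1310 = 2^1 · 655, so s = 1 and d = 655.
Repeated squaring mod 1311: 7^1 ≡ 7, 7^2 ≡ 49, 7^4 ≡ 1090, 7^8 ≡ 334, 7^16 ≡ 121, 7^32 ≡ 220, 7^64 ≡ 1204, 7^128 ≡ 961, 7^256 ≡ 577, 7^512 ≡ 1246.
655 = 512 + 128 + 8 + 4 + 2 + 1, so 7^655 ≡ 1246·961·334·1090·49·7 ≡ 1261 (mod 1311).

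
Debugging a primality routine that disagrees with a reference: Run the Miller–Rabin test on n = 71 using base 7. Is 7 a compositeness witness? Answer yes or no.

no

n − 1 = 70 = 2^1 · 35, so s = 1 and d = 35.
x_0 = 7^35 mod 71 = 70.
x_0 = 70 ≡ −1, so 7 is not a witness.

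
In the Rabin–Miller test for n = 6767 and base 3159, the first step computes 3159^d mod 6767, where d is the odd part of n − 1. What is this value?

n − 1 = 6766 = 2^1 · 3383, so s = 1 and d = 3383.
3159^3383 mod 6767 = 2132.

2132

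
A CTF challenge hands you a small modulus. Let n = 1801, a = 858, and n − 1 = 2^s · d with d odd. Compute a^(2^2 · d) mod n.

n − 1 = 1800 = 2^3 · 225, so s = 3 and d = 225.
x_0 = 858^225 mod 1801 = 1.
x_1 = 1^2 mod 1801 = 1.
x_2 = 1^2 mod 1801 = 1.

1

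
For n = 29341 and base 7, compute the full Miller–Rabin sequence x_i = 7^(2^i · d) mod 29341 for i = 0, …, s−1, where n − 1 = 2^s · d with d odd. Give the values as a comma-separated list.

23496, 11101

n − 1 = 29340 = 2^2 · 7335, so s = 2 and d = 7335.
x_0 = 7^7335 mod 29341 = 23496.
x_1 = 23496^2 mod 29341 = 11101.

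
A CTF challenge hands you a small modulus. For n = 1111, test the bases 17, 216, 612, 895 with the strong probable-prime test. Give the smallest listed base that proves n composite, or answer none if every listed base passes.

none

n − 1 = 1110 = 2^1 · 555, so s = 1 and d = 555.
Base 17: x_0 = 17^555 mod 1111 = 1110. x_0 = 1110 ≡ −1, so 17 is not a witness.
Base 216: x_0 = 216^555 mod 1111 = 1110. x_0 = 1110 ≡ −1, so 216 is not a witness.
Base 612: x_0 = 612^555 mod 1111 = 1110. x_0 = 1110 ≡ −1, so 612 is not a witness.
Base 895: x_0 = 895^555 mod 1111 = 1. x_0 = 1, so 895 is not a witness.
No listed base is a witness for 1111.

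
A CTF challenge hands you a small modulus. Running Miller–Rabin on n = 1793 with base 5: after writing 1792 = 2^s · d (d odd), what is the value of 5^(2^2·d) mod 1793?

158

n − 1 = 1792 = 2^8 · 7, so s = 8 and d = 7.
x_0 = 5^7 mod 1793 = 1026.
x_1 = 1026^2 mod 1793 = 185.
x_2 = 185^2 mod 1793 = 158.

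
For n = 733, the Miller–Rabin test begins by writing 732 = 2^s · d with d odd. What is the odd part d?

183

Halving: 732 → 366 → 183; 183 is odd.
So 732 = 2^2 · 183.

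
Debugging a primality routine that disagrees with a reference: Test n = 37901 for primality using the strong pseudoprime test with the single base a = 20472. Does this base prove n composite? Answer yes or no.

n − 1 = 37900 = 2^2 · 9475, so s = 2 and d = 9475.
x_0 = 20472^9475 mod 37901 = 11777.
x_0 is neither 1 nor 37900, so continue squaring.
x_1 = 11777^2 mod 37901 = 17970.
Reached i = s−1 = 1 without hitting −1: 20472 is a Miller–Rabin witness and 37901 is composite.

yes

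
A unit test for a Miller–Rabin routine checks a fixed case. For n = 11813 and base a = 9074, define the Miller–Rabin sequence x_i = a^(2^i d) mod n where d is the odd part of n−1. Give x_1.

1

n − 1 = 11812 = 2^2 · 2953, so s = 2 and d = 2953.
Repeated squaring mod 11813: 9074^1 ≡ 9074, 9074^2 ≡ 866, 9074^4 ≡ 5737, 9074^8 ≡ 2151, 9074^16 ≡ 7918, 9074^32 ≡ 3133, 9074^64 ≡ 10899, 9074^128 ≡ 8486, 9074^256 ≡ 148, 9074^512 ≡ 10091, 9074^1024 ≡ 221, 9074^2048 ≡ 1589.
2953 = 2048 + 512 + 256 + 128 + 8 + 1, so 9074^2953 ≡ 1589·10091·148·8486·2151·9074 ≡ 11812 (mod 11813).
x_0 = 11812.
x_1 = 11812^2 mod 11813 = 1.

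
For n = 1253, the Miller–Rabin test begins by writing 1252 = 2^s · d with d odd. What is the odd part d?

313

Halving: 1252 → 626 → 313; 313 is odd.
So 1252 = 2^2 · 313.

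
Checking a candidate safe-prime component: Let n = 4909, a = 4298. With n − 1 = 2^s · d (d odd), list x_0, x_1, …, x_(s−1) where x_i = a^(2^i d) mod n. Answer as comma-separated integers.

1613, 4908

n − 1 = 4908 = 2^2 · 1227, so s = 2 and d = 1227.
x_0 = 4298^1227 mod 4909 = 1613.
x_1 = 1613^2 mod 4909 = 4908.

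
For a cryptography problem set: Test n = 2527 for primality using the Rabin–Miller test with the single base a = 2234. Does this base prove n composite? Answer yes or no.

no

n − 1 = 2526 = 2^1 · 1263, so s = 1 and d = 1263.
x_0 = 2234^1263 mod 2527 = 1.
x_0 = 1, so 2234 is not a witness.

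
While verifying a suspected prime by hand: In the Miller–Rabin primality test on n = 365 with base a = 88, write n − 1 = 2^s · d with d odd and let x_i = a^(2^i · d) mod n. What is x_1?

359

n − 1 = 364 = 2^2 · 91, so s = 2 and d = 91.
x_0 = 88^91 mod 365 = 252.
x_1 = 252^2 mod 365 = 359.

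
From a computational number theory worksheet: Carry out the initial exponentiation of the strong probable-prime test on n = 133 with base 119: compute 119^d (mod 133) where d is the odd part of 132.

n − 1 = 132 = 2^2 · 33, so s = 2 and d = 33.
119^33 mod 133 = 7.

7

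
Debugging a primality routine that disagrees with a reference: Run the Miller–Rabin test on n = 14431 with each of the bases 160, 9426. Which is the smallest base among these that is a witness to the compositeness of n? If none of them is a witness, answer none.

none

n − 1 = 14430 = 2^1 · 7215, so s = 1 and d = 7215.
Base 160: x_0 = 160^7215 mod 14431 = 1. x_0 = 1, so 160 is not a witness.
Base 9426: x_0 = 9426^7215 mod 14431 = 1. x_0 = 1, so 9426 is not a witness.
No listed base is a witness for 14431.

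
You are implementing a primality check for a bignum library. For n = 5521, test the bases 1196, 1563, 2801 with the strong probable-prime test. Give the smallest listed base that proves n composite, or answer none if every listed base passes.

none

n − 1 = 5520 = 2^4 · 345, so s = 4 and d = 345.
Base 1196: x_0 = 1196^345 mod 5521 = 765. x_0 is neither 1 nor 5520, so continue squaring. x_1 = 765^2 mod 5521 = 5520. x_1 ≡ −1, so 1196 is not a witness.
Base 1563: x_0 = 1563^345 mod 5521 = 3272. x_0 is neither 1 nor 5520, so continue squaring. x_1 = 3272^2 mod 5521 = 765. x_2 = 765^2 mod 5521 = 5520. x_2 ≡ −1, so 1563 is not a witness.
Base 2801: x_0 = 2801^345 mod 5521 = 3454. x_0 is neither 1 nor 5520, so continue squaring. x_1 = 3454^2 mod 5521 = 4756. x_2 = 4756^2 mod 5521 = 5520. x_2 ≡ −1, so 2801 is not a witness.
No listed base is a witness for 5521.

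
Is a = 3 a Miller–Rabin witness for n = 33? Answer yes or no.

n − 1 = 32 = 2^5 · 1, so s = 5 and d = 1.
x_0 = 3^1 mod 33 = 3.
x_0 is neither 1 nor 32, so continue squaring.
x_1 = 3^2 mod 33 = 9.
x_2 = 9^2 mod 33 = 15.
x_3 = 15^2 mod 33 = 27.
x_4 = 27^2 mod 33 = 3.
Reached i = s−1 = 4 without hitting −1: 3 is a Miller–Rabin witness and 33 is composite.

yes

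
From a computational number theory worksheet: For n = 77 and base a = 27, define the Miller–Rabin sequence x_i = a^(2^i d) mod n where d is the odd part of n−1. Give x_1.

15

n − 1 = 76 = 2^2 · 19, so s = 2 and d = 19.
x_0 = 27^19 mod 77 = 20.
x_1 = 20^2 mod 77 = 15.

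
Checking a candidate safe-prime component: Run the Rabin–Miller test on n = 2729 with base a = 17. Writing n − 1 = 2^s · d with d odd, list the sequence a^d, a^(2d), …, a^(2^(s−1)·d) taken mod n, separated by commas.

1102, 2728, 1

n − 1 = 2728 = 2^3 · 341, so s = 3 and d = 341.
x_0 = 17^341 mod 2729 = 1102.
x_1 = 1102^2 mod 2729 = 2728.
x_2 = 2728^2 mod 2729 = 1.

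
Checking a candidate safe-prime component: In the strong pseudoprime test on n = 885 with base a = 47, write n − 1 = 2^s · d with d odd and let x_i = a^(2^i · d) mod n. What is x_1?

n − 1 = 884 = 2^2 · 221, so s = 2 and d = 221.
x_0 = 47^221 mod 885 = 452.
x_1 = 452^2 mod 885 = 754.

754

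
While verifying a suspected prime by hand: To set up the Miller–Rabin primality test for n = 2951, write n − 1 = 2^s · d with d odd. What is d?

1475

Halving: 2950 → 1475; 1475 is odd.
So 2950 = 2^1 · 1475.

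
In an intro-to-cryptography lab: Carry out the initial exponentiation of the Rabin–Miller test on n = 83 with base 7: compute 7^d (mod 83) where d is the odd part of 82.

n − 1 = 82 = 2^1 · 41, so s = 1 and d = 41.
Repeated squaring mod 83: 7^1 ≡ 7, 7^2 ≡ 49, 7^4 ≡ 77, 7^8 ≡ 36, 7^16 ≡ 51, 7^32 ≡ 28.
41 = 32 + 8 + 1, so 7^41 ≡ 28·36·7 ≡ 1 (mod 83).

1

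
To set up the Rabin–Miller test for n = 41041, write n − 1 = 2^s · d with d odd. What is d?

2565

Halving: 41040 → 20520 → 10260 → 5130 → 2565; 2565 is odd.
So 41040 = 2^4 · 2565.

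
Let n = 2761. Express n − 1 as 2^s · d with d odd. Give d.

Halving: 2760 → 1380 → 690 → 345; 345 is odd.
So 2760 = 2^3 · 345.

345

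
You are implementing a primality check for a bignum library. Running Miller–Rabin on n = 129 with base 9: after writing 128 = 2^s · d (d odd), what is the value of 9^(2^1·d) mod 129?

81

n − 1 = 128 = 2^7 · 1, so s = 7 and d = 1.
x_0 = 9^1 mod 129 = 9.
x_1 = 9^2 mod 129 = 81.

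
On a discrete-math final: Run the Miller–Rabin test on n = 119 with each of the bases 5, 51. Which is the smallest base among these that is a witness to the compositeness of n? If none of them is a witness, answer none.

n − 1 = 118 = 2^1 · 59, so s = 1 and d = 59.
Base 5: x_0 = 5^59 mod 119 = 45. x_0 ∉ {1, 118} and s = 1, so 5 is a Miller–Rabin witness and 119 is composite.
Base 51: x_0 = 51^59 mod 119 = 102. x_0 ∉ {1, 118} and s = 1, so 51 is a Miller–Rabin witness and 119 is composite.
The smallest witness among the given bases is 5.

5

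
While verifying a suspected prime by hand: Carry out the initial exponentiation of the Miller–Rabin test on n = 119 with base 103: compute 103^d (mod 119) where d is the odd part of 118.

n − 1 = 118 = 2^1 · 59, so s = 1 and d = 59.
Repeated squaring mod 119: 103^1 ≡ 103, 103^2 ≡ 18, 103^4 ≡ 86, 103^8 ≡ 18, 103^16 ≡ 86, 103^32 ≡ 18.
59 = 32 + 16 + 8 + 2 + 1, so 103^59 ≡ 18·86·18·18·103 ≡ 52 (mod 119).

52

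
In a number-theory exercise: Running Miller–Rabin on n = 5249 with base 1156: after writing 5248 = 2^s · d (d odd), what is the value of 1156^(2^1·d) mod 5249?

n − 1 = 5248 = 2^7 · 41, so s = 7 and d = 41.
x_0 = 1156^41 mod 5249 = 558.
x_1 = 558^2 mod 5249 = 1673.

1673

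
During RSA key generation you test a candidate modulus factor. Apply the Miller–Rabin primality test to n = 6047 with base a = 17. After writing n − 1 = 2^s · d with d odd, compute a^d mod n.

6046

n − 1 = 6046 = 2^1 · 3023, so s = 1 and d = 3023.
Repeated squaring mod 6047: 17^1 ≡ 17, 17^2 ≡ 289, 17^4 ≡ 4910, 17^8 ≡ 4758, 17^16 ≡ 4643, 17^32 ≡ 5941, 17^64 ≡ 5189, 17^128 ≡ 4477, 17^256 ≡ 3771, 17^512 ≡ 3944, 17^1024 ≡ 2252, 17^2048 ≡ 4118.
3023 = 2048 + 512 + 256 + 128 + 64 + 8 + 4 + 2 + 1, so 17^3023 ≡ 4118·3944·3771·4477·5189·4758·4910·289·17 ≡ 6046 (mod 6047).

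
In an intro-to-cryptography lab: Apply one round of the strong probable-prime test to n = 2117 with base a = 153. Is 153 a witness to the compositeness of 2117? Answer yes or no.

n − 1 = 2116 = 2^2 · 529, so s = 2 and d = 529.
Repeated squaring mod 2117: 153^1 ≡ 153, 153^2 ≡ 122, 153^4 ≡ 65, 153^8 ≡ 2108, 153^16 ≡ 81, 153^32 ≡ 210, 153^64 ≡ 1760, 153^128 ≡ 429, 153^256 ≡ 1979, 153^512 ≡ 2108.
529 = 512 + 16 + 1, so 153^529 ≡ 2108·81·153 ≡ 664 (mod 2117).
x_0 = 153^529 mod 2117 = 664.
x_0 is neither 1 nor 2116, so continue squaring.
x_1 = 664^2 mod 2117 = 560.
Reached i = s−1 = 1 without hitting −1: 153 is a Miller–Rabin witness and 2117 is composite.

yes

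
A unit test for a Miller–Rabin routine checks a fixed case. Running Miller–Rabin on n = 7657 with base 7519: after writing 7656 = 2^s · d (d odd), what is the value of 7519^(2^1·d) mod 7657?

7227

n − 1 = 7656 = 2^3 · 957, so s = 3 and d = 957.
Repeated squaring mod 7657: 7519^1 ≡ 7519, 7519^2 ≡ 3730, 7519^4 ≡ 131, 7519^8 ≡ 1847, 7519^16 ≡ 4044, 7519^32 ≡ 6241, 7519^64 ≡ 6579, 7519^128 ≡ 5877, 7519^256 ≡ 6059, 7519^512 ≡ 3823.
957 = 512 + 256 + 128 + 32 + 16 + 8 + 4 + 1, so 7519^957 ≡ 3823·6059·5877·6241·4044·1847·131·7519 ≡ 122 (mod 7657).
x_0 = 122.
x_1 = 122^2 mod 7657 = 7227.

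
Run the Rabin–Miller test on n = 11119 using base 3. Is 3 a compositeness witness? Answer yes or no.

no

n − 1 = 11118 = 2^1 · 5559, so s = 1 and d = 5559.
x_0 = 3^5559 mod 11119 = 11118.
x_0 = 11118 ≡ −1, so 3 is not a witness.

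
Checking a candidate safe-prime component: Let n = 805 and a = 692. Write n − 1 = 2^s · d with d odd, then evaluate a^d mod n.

n − 1 = 804 = 2^2 · 201, so s = 2 and d = 201.
By repeated squaring, 692^201 ≡ 307 (mod 805).

307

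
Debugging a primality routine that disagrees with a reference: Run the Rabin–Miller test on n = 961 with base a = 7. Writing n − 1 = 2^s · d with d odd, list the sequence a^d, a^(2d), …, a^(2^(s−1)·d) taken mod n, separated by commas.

n − 1 = 960 = 2^6 · 15, so s = 6 and d = 15.
x_0 = 7^15 mod 961 = 404.
x_1 = 404^2 mod 961 = 807.
x_2 = 807^2 mod 961 = 652.
x_3 = 652^2 mod 961 = 342.
x_4 = 342^2 mod 961 = 683.
x_5 = 683^2 mod 961 = 404.

404, 807, 652, 342, 683, 404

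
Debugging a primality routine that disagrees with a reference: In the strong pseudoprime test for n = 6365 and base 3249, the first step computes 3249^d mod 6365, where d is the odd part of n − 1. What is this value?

n − 1 = 6364 = 2^2 · 1591, so s = 2 and d = 1591.
3249^1591 mod 6365 = 4009.

4009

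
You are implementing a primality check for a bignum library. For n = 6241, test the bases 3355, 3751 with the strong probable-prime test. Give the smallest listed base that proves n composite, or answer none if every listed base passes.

3751

n − 1 = 6240 = 2^5 · 195, so s = 5 and d = 195.
Base 3355: x_0 = 3355^195 mod 6241 = 6240. x_0 = 6240 ≡ −1, so 3355 is not a witness.
Base 3751: x_0 = 3751^195 mod 6241 = 2766. x_0 is neither 1 nor 6240, so continue squaring. x_1 = 2766^2 mod 6241 = 5531. x_2 = 5531^2 mod 6241 = 4820. x_3 = 4820^2 mod 6241 = 3398. x_4 = 3398^2 mod 6241 = 554. Reached i = s−1 = 4 without hitting −1: 3751 is a Miller–Rabin witness and 6241 is composite.
The smallest witness among the given bases is 3751.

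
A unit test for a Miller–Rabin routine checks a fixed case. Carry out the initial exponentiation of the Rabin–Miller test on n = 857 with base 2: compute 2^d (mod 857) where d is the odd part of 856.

650

n − 1 = 856 = 2^3 · 107, so s = 3 and d = 107.
2^107 mod 857 = 650.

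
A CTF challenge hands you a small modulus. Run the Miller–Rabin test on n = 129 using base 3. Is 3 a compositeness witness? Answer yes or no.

n − 1 = 128 = 2^7 · 1, so s = 7 and d = 1.
x_0 = 3^1 mod 129 = 3.
x_0 is neither 1 nor 128, so continue squaring.
x_1 = 3^2 mod 129 = 9.
x_2 = 9^2 mod 129 = 81.
x_3 = 81^2 mod 129 = 111.
x_4 = 111^2 mod 129 = 66.
x_5 = 66^2 mod 129 = 99.
x_6 = 99^2 mod 129 = 126.
Reached i = s−1 = 6 without hitting −1: 3 is a Miller–Rabin witness and 129 is composite.

yes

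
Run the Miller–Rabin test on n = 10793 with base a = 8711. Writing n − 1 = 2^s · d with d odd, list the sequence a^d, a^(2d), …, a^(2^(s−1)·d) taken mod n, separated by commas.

8108, 10294, 762

n − 1 = 10792 = 2^3 · 1349, so s = 3 and d = 1349.
x_0 = 8711^1349 mod 10793 = 8108.
x_1 = 8108^2 mod 10793 = 10294.
x_2 = 10294^2 mod 10793 = 762.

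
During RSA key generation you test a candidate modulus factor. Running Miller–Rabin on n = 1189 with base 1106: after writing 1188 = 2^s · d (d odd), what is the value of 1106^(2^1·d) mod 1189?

n − 1 = 1188 = 2^2 · 297, so s = 2 and d = 297.
x_0 = 1106^297 mod 1189 = 122.
x_1 = 122^2 mod 1189 = 616.

616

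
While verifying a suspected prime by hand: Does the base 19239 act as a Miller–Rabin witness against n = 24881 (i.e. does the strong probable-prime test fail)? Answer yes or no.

n − 1 = 24880 = 2^4 · 1555, so s = 4 and d = 1555.
By repeated squaring, 19239^1555 ≡ 12894 (mod 24881).
x_0 = 19239^1555 mod 24881 = 12894.
x_0 is neither 1 nor 24880, so continue squaring.
x_1 = 12894^2 mod 24881 = 394.
x_2 = 394^2 mod 24881 = 5950.
x_3 = 5950^2 mod 24881 = 21718.
Reached i = s−1 = 3 without hitting −1: 19239 is a Miller–Rabin witness and 24881 is composite.

yes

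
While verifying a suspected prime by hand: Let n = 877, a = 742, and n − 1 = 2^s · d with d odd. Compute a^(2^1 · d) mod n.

876

n − 1 = 876 = 2^2 · 219, so s = 2 and d = 219.
Repeated squaring mod 877: 742^1 ≡ 742, 742^2 ≡ 685, 742^4 ≡ 30, 742^8 ≡ 23, 742^16 ≡ 529, 742^32 ≡ 78, 742^64 ≡ 822, 742^128 ≡ 394.
219 = 128 + 64 + 16 + 8 + 2 + 1, so 742^219 ≡ 394·822·529·23·685·742 ≡ 151 (mod 877).
x_0 = 151.
x_1 = 151^2 mod 877 = 876.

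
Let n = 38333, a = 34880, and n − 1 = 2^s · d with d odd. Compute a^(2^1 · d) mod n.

38332

n − 1 = 38332 = 2^2 · 9583, so s = 2 and d = 9583.
x_0 = 34880^9583 mod 38333 = 5945.
x_1 = 5945^2 mod 38333 = 38332.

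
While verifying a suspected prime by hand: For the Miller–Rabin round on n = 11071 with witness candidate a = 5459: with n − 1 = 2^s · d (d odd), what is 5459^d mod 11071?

11070

n − 1 = 11070 = 2^1 · 5535, so s = 1 and d = 5535.
By repeated squaring, 5459^5535 ≡ 11070 (mod 11071).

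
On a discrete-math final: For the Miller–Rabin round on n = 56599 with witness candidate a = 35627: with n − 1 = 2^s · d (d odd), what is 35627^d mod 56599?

56598

n − 1 = 56598 = 2^1 · 28299, so s = 1 and d = 28299.
35627^28299 mod 56599 = 56598.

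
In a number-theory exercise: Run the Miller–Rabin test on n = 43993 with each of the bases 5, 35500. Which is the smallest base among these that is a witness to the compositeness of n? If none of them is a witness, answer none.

n − 1 = 43992 = 2^3 · 5499, so s = 3 and d = 5499.
Base 5: x_0 = 5^5499 mod 43993 = 9873. x_0 is neither 1 nor 43992, so continue squaring. x_1 = 9873^2 mod 43993 = 31634. x_2 = 31634^2 mod 43993 = 1185. Reached i = s−1 = 2 without hitting −1: 5 is a Miller–Rabin witness and 43993 is composite.
Base 35500: x_0 = 35500^5499 mod 43993 = 36661. x_0 is neither 1 nor 43992, so continue squaring. x_1 = 36661^2 mod 43993 = 42771. x_2 = 42771^2 mod 43993 = 41515. Reached i = s−1 = 2 without hitting −1: 35500 is a Miller–Rabin witness and 43993 is composite.
The smallest witness among the given bases is 5.

5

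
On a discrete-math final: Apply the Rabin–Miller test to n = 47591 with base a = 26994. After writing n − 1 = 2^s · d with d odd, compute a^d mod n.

n − 1 = 47590 = 2^1 · 23795, so s = 1 and d = 23795.
26994^23795 mod 47591 = 47590.

47590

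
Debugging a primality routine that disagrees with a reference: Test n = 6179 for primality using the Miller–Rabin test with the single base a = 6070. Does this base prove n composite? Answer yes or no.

n − 1 = 6178 = 2^1 · 3089, so s = 1 and d = 3089.
x_0 = 6070^3089 mod 6179 = 616.
x_0 ∉ {1, 6178} and s = 1, so 6070 is a Miller–Rabin witness and 6179 is composite.

yes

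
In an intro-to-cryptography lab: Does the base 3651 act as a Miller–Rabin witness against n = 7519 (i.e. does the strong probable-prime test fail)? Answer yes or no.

n − 1 = 7518 = 2^1 · 3759, so s = 1 and d = 3759.
x_0 = 3651^3759 mod 7519 = 1.
x_0 = 1, so 3651 is not a witness.

no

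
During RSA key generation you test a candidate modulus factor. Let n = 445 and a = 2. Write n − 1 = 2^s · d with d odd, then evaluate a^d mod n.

n − 1 = 444 = 2^2 · 111, so s = 2 and d = 111.
Repeated squaring mod 445: 2^1 ≡ 2, 2^2 ≡ 4, 2^4 ≡ 16, 2^8 ≡ 256, 2^16 ≡ 121, 2^32 ≡ 401, 2^64 ≡ 156.
111 = 64 + 32 + 8 + 4 + 2 + 1, so 2^111 ≡ 156·401·256·16·4·2 ≡ 358 (mod 445).

358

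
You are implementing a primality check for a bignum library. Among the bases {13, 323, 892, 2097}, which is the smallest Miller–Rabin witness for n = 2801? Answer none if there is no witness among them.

n − 1 = 2800 = 2^4 · 175, so s = 4 and d = 175.
Base 13: x_0 = 13^175 mod 2801 = 817. x_0 is neither 1 nor 2800, so continue squaring. x_1 = 817^2 mod 2801 = 851. x_2 = 851^2 mod 2801 = 1543. x_3 = 1543^2 mod 2801 = 2800. x_3 ≡ −1, so 13 is not a witness.
Base 323: x_0 = 323^175 mod 2801 = 1984. x_0 is neither 1 nor 2800, so continue squaring. x_1 = 1984^2 mod 2801 = 851. x_2 = 851^2 mod 2801 = 1543. x_3 = 1543^2 mod 2801 = 2800. x_3 ≡ −1, so 323 is not a witness.
Base 892: x_0 = 892^175 mod 2801 = 817. x_0 is neither 1 nor 2800, so continue squaring. x_1 = 817^2 mod 2801 = 851. x_2 = 851^2 mod 2801 = 1543. x_3 = 1543^2 mod 2801 = 2800. x_3 ≡ −1, so 892 is not a witness.
Base 2097: x_0 = 2097^175 mod 2801 = 619. x_0 is neither 1 nor 2800, so continue squaring. x_1 = 619^2 mod 2801 = 2225. x_2 = 2225^2 mod 2801 = 1258. x_3 = 1258^2 mod 2801 = 2800. x_3 ≡ −1, so 2097 is not a witness.
No listed base is a witness for 2801.

none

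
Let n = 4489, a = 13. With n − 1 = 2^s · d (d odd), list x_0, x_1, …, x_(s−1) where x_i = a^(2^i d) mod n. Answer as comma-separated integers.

4287, 403, 805

n − 1 = 4488 = 2^3 · 561, so s = 3 and d = 561.
x_0 = 13^561 mod 4489 = 4287.
x_1 = 4287^2 mod 4489 = 403.
x_2 = 403^2 mod 4489 = 805.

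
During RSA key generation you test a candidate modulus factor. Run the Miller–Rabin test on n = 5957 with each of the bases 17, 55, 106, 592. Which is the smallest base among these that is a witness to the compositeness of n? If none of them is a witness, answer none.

n − 1 = 5956 = 2^2 · 1489, so s = 2 and d = 1489.
Base 17: x_0 = 17^1489 mod 5957 = 2292. x_0 is neither 1 nor 5956, so continue squaring. x_1 = 2292^2 mod 5957 = 5147. Reached i = s−1 = 1 without hitting −1: 17 is a Miller–Rabin witness and 5957 is composite.
Base 55: x_0 = 55^1489 mod 5957 = 328. x_0 is neither 1 nor 5956, so continue squaring. x_1 = 328^2 mod 5957 = 358. Reached i = s−1 = 1 without hitting −1: 55 is a Miller–Rabin witness and 5957 is composite.
Base 106: x_0 = 106^1489 mod 5957 = 1282. x_0 is neither 1 nor 5956, so continue squaring. x_1 = 1282^2 mod 5957 = 5349. Reached i = s−1 = 1 without hitting −1: 106 is a Miller–Rabin witness and 5957 is composite.
Base 592: x_0 = 592^1489 mod 5957 = 4477. x_0 is neither 1 nor 5956, so continue squaring. x_1 = 4477^2 mod 5957 = 4181. Reached i = s−1 = 1 without hitting −1: 592 is a Miller–Rabin witness and 5957 is composite.
The smallest witness among the given bases is 17.

17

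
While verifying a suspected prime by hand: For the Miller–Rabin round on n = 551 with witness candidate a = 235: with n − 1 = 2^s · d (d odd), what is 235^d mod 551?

182

n − 1 = 550 = 2^1 · 275, so s = 1 and d = 275.
235^275 mod 551 = 182.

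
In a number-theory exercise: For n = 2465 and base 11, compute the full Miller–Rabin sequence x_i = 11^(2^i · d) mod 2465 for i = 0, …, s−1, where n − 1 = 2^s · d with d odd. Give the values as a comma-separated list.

1061, 1681, 871, 1886, 1

n − 1 = 2464 = 2^5 · 77, so s = 5 and d = 77.
x_0 = 11^77 mod 2465 = 1061.
x_1 = 1061^2 mod 2465 = 1681.
x_2 = 1681^2 mod 2465 = 871.
x_3 = 871^2 mod 2465 = 1886.
x_4 = 1886^2 mod 2465 = 1.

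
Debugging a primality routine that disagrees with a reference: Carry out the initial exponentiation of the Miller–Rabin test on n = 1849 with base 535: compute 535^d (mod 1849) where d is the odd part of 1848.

n − 1 = 1848 = 2^3 · 231, so s = 3 and d = 231.
535^231 mod 1849 = 343.

343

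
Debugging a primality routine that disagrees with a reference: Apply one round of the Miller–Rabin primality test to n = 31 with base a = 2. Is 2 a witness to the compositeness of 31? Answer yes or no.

n − 1 = 30 = 2^1 · 15, so s = 1 and d = 15.
x_0 = 2^15 mod 31 = 1.
x_0 = 1, so 2 is not a witness.

no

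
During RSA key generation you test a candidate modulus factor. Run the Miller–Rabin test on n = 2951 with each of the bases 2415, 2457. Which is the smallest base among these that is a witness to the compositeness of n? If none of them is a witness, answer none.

2415

n − 1 = 2950 = 2^1 · 1475, so s = 1 and d = 1475.
Base 2415: x_0 = 2415^1475 mod 2951 = 2045. x_0 ∉ {1, 2950} and s = 1, so 2415 is a Miller–Rabin witness and 2951 is composite.
Base 2457: x_0 = 2457^1475 mod 2951 = 2301. x_0 ∉ {1, 2950} and s = 1, so 2457 is a Miller–Rabin witness and 2951 is composite.
The smallest witness among the given bases is 2415.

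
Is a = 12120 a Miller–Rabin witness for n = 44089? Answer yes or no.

no

n − 1 = 44088 = 2^3 · 5511, so s = 3 and d = 5511.
x_0 = 12120^5511 mod 44089 = 42877.
x_0 is neither 1 nor 44088, so continue squaring.
x_1 = 42877^2 mod 44089 = 14007.
x_2 = 14007^2 mod 44089 = 44088.
x_2 ≡ −1, so 12120 is not a witness.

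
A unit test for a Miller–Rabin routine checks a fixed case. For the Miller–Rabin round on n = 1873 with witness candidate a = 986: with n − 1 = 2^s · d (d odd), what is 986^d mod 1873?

n − 1 = 1872 = 2^4 · 117, so s = 4 and d = 117.
986^117 mod 1873 = 1136.

1136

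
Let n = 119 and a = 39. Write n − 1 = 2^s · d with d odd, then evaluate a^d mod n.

n − 1 = 118 = 2^1 · 59, so s = 1 and d = 59.
By repeated squaring, 39^59 ≡ 79 (mod 119).

79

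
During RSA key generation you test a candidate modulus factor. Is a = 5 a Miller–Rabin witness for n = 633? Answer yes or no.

yes

n − 1 = 632 = 2^3 · 79, so s = 3 and d = 79.
x_0 = 5^79 mod 633 = 320.
x_0 is neither 1 nor 632, so continue squaring.
x_1 = 320^2 mod 633 = 487.
x_2 = 487^2 mod 633 = 427.
Reached i = s−1 = 2 without hitting −1: 5 is a Miller–Rabin witness and 633 is composite.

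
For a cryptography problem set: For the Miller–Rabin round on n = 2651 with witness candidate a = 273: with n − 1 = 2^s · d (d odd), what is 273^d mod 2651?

n − 1 = 2650 = 2^1 · 1325, so s = 1 and d = 1325.
273^1325 mod 2651 = 243.

243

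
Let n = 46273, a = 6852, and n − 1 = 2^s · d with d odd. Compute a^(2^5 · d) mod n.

46272

n − 1 = 46272 = 2^6 · 723, so s = 6 and d = 723.
By repeated squaring, 6852^723 ≡ 36099 (mod 46273).
x_0 = 36099.
x_1 = 36099^2 mod 46273 = 43848.
x_2 = 43848^2 mod 46273 = 3954.
x_3 = 3954^2 mod 46273 = 40115.
x_4 = 40115^2 mod 46273 = 23377.
x_5 = 23377^2 mod 46273 = 46272.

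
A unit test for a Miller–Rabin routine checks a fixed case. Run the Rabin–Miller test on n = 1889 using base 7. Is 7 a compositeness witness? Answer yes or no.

no

n − 1 = 1888 = 2^5 · 59, so s = 5 and d = 59.
x_0 = 7^59 mod 1889 = 1595.
x_0 is neither 1 nor 1888, so continue squaring.
x_1 = 1595^2 mod 1889 = 1431.
x_2 = 1431^2 mod 1889 = 85.
x_3 = 85^2 mod 1889 = 1558.
x_4 = 1558^2 mod 1889 = 1888.
x_4 ≡ −1, so 7 is not a witness.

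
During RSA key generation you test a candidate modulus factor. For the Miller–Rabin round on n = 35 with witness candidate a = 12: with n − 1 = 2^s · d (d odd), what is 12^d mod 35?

n − 1 = 34 = 2^1 · 17, so s = 1 and d = 17.
12^17 mod 35 = 17.

17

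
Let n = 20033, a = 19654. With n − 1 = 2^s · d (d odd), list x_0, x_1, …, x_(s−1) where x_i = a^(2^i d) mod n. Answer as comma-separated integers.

18211, 14239, 15161, 17312, 11664, 4793

n − 1 = 20032 = 2^6 · 313, so s = 6 and d = 313.
x_0 = 19654^313 mod 20033 = 18211.
x_1 = 18211^2 mod 20033 = 14239.
x_2 = 14239^2 mod 20033 = 15161.
x_3 = 15161^2 mod 20033 = 17312.
x_4 = 17312^2 mod 20033 = 11664.
x_5 = 11664^2 mod 20033 = 4793.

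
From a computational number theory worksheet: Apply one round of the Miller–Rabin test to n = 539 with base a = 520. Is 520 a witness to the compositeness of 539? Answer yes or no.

n − 1 = 538 = 2^1 · 269, so s = 1 and d = 269.
Repeated squaring mod 539: 520^1 ≡ 520, 520^2 ≡ 361, 520^4 ≡ 422, 520^8 ≡ 214, 520^16 ≡ 520, 520^32 ≡ 361, 520^64 ≡ 422, 520^128 ≡ 214, 520^256 ≡ 520.
269 = 256 + 8 + 4 + 1, so 520^269 ≡ 520·214·422·520 ≡ 312 (mod 539).
x_0 = 520^269 mod 539 = 312.
x_0 ∉ {1, 538} and s = 1, so 520 is a Miller–Rabin witness and 539 is composite.

yes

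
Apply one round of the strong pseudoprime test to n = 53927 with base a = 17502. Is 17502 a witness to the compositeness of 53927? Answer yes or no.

n − 1 = 53926 = 2^1 · 26963, so s = 1 and d = 26963.
Repeated squaring mod 53927: 17502^1 ≡ 17502, 17502^2 ≡ 14644, 17502^4 ≡ 32984, 17502^8 ≡ 20958, 17502^16 ≡ 2349, 17502^32 ≡ 17247, 17502^64 ≡ 51604, 17502^128 ≡ 3629, 17502^256 ≡ 11453, 17502^512 ≡ 20745, 17502^1024 ≡ 17565, 17502^2048 ≡ 12858, 17502^4096 ≡ 41909, 17502^8192 ≡ 15818, 17502^16384 ≡ 41771.
26963 = 16384 + 8192 + 2048 + 256 + 64 + 16 + 2 + 1, so 17502^26963 ≡ 41771·15818·12858·11453·51604·2349·14644·17502 ≡ 53926 (mod 53927).
x_0 = 17502^26963 mod 53927 = 53926.
x_0 = 53926 ≡ −1, so 17502 is not a witness.

no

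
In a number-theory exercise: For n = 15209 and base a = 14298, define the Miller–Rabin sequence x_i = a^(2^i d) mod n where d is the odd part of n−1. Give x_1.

89

n − 1 = 15208 = 2^3 · 1901, so s = 3 and d = 1901.
x_0 = 14298^1901 mod 15209 = 1650.
x_1 = 1650^2 mod 15209 = 89.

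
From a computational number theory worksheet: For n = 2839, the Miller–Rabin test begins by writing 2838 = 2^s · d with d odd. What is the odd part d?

Halving: 2838 → 1419; 1419 is odd.
So 2838 = 2^1 · 1419.

1419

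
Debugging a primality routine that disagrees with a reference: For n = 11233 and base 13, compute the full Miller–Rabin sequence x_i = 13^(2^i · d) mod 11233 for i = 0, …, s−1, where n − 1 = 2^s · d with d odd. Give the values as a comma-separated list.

8645, 2876, 3888, 8159, 2523

n − 1 = 11232 = 2^5 · 351, so s = 5 and d = 351.
x_0 = 13^351 mod 11233 = 8645.
x_1 = 8645^2 mod 11233 = 2876.
x_2 = 2876^2 mod 11233 = 3888.
x_3 = 3888^2 mod 11233 = 8159.
x_4 = 8159^2 mod 11233 = 2523.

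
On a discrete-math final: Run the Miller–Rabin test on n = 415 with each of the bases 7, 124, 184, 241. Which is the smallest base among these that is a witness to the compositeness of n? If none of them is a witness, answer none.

7

n − 1 = 414 = 2^1 · 207, so s = 1 and d = 207.
Base 7: x_0 = 7^207 mod 415 = 298. x_0 ∉ {1, 414} and s = 1, so 7 is a Miller–Rabin witness and 415 is composite.
Base 124: x_0 = 124^207 mod 415 = 104. x_0 ∉ {1, 414} and s = 1, so 124 is a Miller–Rabin witness and 415 is composite.
Base 184: x_0 = 184^207 mod 415 = 174. x_0 ∉ {1, 414} and s = 1, so 184 is a Miller–Rabin witness and 415 is composite.
Base 241: x_0 = 241^207 mod 415 = 396. x_0 ∉ {1, 414} and s = 1, so 241 is a Miller–Rabin witness and 415 is composite.
The smallest witness among the given bases is 7.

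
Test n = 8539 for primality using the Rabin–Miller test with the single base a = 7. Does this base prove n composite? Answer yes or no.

n − 1 = 8538 = 2^1 · 4269, so s = 1 and d = 4269.
x_0 = 7^4269 mod 8539 = 1.
x_0 = 1, so 7 is not a witness.

no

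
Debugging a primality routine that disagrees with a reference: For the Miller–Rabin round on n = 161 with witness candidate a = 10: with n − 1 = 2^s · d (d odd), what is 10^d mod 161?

19

n − 1 = 160 = 2^5 · 5, so s = 5 and d = 5.
Repeated squaring mod 161: 10^1 ≡ 10, 10^2 ≡ 100, 10^4 ≡ 18.
5 = 4 + 1, so 10^5 ≡ 18·10 ≡ 19 (mod 161).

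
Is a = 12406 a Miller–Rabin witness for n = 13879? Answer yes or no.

n − 1 = 13878 = 2^1 · 6939, so s = 1 and d = 6939.
Repeated squaring mod 13879: 12406^1 ≡ 12406, 12406^2 ≡ 4605, 12406^4 ≡ 12792, 12406^8 ≡ 1854, 12406^16 ≡ 9203, 12406^32 ≡ 5551, 12406^64 ≡ 2221, 12406^128 ≡ 5796, 12406^256 ≡ 6436, 12406^512 ≡ 7160, 12406^1024 ≡ 10453, 12406^2048 ≡ 9721, 12406^4096 ≡ 9609.
6939 = 4096 + 2048 + 512 + 256 + 16 + 8 + 2 + 1, so 12406^6939 ≡ 9609·9721·7160·6436·9203·1854·4605·12406 ≡ 13878 (mod 13879).
x_0 = 12406^6939 mod 13879 = 13878.
x_0 = 13878 ≡ −1, so 12406 is not a witness.

no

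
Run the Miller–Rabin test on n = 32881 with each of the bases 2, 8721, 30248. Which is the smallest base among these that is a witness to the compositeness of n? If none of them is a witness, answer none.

n − 1 = 32880 = 2^4 · 2055, so s = 4 and d = 2055.
Base 2: x_0 = 2^2055 mod 32881 = 20614. x_0 is neither 1 nor 32880, so continue squaring. x_1 = 20614^2 mod 32881 = 15833. x_2 = 15833^2 mod 32881 = 32026. x_3 = 32026^2 mod 32881 = 7643. Reached i = s−1 = 3 without hitting −1: 2 is a Miller–Rabin witness and 32881 is composite.
Base 8721: x_0 = 8721^2055 mod 32881 = 26638. x_0 is neither 1 nor 32880, so continue squaring. x_1 = 26638^2 mod 32881 = 11064. x_2 = 11064^2 mod 32881 = 29014. x_3 = 29014^2 mod 32881 = 25715. Reached i = s−1 = 3 without hitting −1: 8721 is a Miller–Rabin witness and 32881 is composite.
Base 30248: x_0 = 30248^2055 mod 32881 = 7761. x_0 is neither 1 nor 32880, so continue squaring. x_1 = 7761^2 mod 32881 = 28010. x_2 = 28010^2 mod 32881 = 19440. x_3 = 19440^2 mod 32881 = 12267. Reached i = s−1 = 3 without hitting −1: 30248 is a Miller–Rabin witness and 32881 is composite.
The smallest witness among the given bases is 2.

2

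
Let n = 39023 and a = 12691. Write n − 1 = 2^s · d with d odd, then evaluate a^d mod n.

n − 1 = 39022 = 2^1 · 19511, so s = 1 and d = 19511.
12691^19511 mod 39023 = 1.

1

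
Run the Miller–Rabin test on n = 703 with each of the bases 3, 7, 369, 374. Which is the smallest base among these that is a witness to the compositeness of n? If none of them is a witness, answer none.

n − 1 = 702 = 2^1 · 351, so s = 1 and d = 351.
Base 3: x_0 = 3^351 mod 703 = 702. x_0 = 702 ≡ −1, so 3 is not a witness.
Base 7: x_0 = 7^351 mod 703 = 1. x_0 = 1, so 7 is not a witness.
Base 369: x_0 = 369^351 mod 703 = 702. x_0 = 702 ≡ −1, so 369 is not a witness.
Base 374: x_0 = 374^351 mod 703 = 702. x_0 = 702 ≡ −1, so 374 is not a witness.
No listed base is a witness for 703.

none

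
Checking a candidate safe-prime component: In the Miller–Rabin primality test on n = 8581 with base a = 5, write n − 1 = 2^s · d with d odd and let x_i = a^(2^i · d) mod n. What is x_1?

1

n − 1 = 8580 = 2^2 · 2145, so s = 2 and d = 2145.
x_0 = 5^2145 mod 8581 = 8580.
x_1 = 8580^2 mod 8581 = 1.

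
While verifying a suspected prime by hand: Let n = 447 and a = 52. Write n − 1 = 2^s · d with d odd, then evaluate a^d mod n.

97

n − 1 = 446 = 2^1 · 223, so s = 1 and d = 223.
Repeated squaring mod 447: 52^1 ≡ 52, 52^2 ≡ 22, 52^4 ≡ 37, 52^8 ≡ 28, 52^16 ≡ 337, 52^32 ≡ 31, 52^64 ≡ 67, 52^128 ≡ 19.
223 = 128 + 64 + 16 + 8 + 4 + 2 + 1, so 52^223 ≡ 19·67·337·28·37·22·52 ≡ 97 (mod 447).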